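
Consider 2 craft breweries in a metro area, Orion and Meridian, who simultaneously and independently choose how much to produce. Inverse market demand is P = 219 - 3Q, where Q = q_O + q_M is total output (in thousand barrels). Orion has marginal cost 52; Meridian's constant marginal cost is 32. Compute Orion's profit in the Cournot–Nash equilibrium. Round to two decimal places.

Orion's profit: π_O = (219 - 3Q)q_O - (52q_O). Setting ∂π_O/∂q_O = 0: 167 - 6q_O - 3(q_M) = 0.
Meridian's profit: π_M = (219 - 3Q)q_M - (32q_M). Setting ∂π_M/∂q_M = 0: 187 - 6q_M - 3(q_O) = 0.
So q_O = (167 - 3q_M)/6 and q_M = (187 - 3q_O)/6.
Substituting one into the other gives q_O = 49/3 and q_M = 23.
Price P = 219 - 3·(118/3) = 101.
Orion's profit: (101 - 52)·(49/3) = 800.3333.

800.33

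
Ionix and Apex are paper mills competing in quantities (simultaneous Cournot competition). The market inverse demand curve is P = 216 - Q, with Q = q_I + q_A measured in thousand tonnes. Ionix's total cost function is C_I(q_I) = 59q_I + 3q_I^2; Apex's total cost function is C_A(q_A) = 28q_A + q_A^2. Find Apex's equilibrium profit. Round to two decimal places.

Ionix's profit: π_I = (216 - Q)q_I - (59q_I + 3q_I²). Setting ∂π_I/∂q_I = 0: 157 - 8q_I - (q_A) = 0.
Apex's profit: π_A = (216 - Q)q_A - (28q_A + q_A²). Setting ∂π_A/∂q_A = 0: 188 - 4q_A - (q_I) = 0.
Rearranging gives the reaction functions q_I = (157 - q_A)/8 and q_A = (188 - q_I)/4.
Solving the pair: q_I = 440/31, q_A = 1347/31.
Price P = 216 - 1787/31 = 158.3548.
Apex's profit: 158.3548·(1347/31) - 28·(1347/31) - (1347/31)² = 3776.0853.

3776.09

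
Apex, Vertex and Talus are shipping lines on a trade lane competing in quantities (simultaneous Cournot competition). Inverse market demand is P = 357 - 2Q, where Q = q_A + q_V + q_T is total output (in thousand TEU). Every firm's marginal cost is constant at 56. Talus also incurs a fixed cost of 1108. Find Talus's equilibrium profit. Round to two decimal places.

Each firm earns π_i = (357 - 2Q)q_i - 56q_i.
Setting ∂π_i/∂q_i = 0 with rivals' quantities fixed: 301 - 4q_i - 2·Σ_{j≠i} q_j = 0.
By symmetry each firm produces the same amount; substituting Σ_{j≠i} q_j = 2q_i yields q_i = 301/8.
Price P = 357 - 2·(903/8) = 525/4.
Talus's profit: (525/4 - 56)·(301/8) - 1108 = 1723.2813.

1723.28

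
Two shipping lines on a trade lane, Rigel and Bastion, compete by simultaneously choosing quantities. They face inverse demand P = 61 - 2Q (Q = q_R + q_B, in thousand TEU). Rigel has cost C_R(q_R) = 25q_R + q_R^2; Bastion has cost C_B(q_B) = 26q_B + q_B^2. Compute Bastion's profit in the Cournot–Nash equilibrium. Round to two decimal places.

Rigel's profit: π_R = (61 - 2Q)q_R - (25q_R + q_R²). Setting ∂π_R/∂q_R = 0: 36 - 6q_R - 2(q_B) = 0.
Bastion's first-order condition: 35 - 6q_B - 2(q_R) = 0.
Rearranging gives the reaction functions q_R = (36 - 2q_B)/6 and q_B = (35 - 2q_R)/6.
Substituting one into the other gives q_R = 73/16 and q_B = 69/16.
Price P = 61 - 2·(71/8) = 173/4.
Bastion's profit: (173/4)·(69/16) - 26·(69/16) - (69/16)² = 55.7930.

55.79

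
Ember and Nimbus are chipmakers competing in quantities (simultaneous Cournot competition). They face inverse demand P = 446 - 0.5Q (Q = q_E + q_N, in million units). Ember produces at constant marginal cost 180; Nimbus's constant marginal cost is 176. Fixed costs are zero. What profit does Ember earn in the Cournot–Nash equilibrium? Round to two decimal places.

15254.22

Ember's profit: π_E = (446 - 0.5Q)q_E - (180q_E). Setting ∂π_E/∂q_E = 0: 266 - q_E - (1/2)(q_N) = 0.
Nimbus's first-order condition: 270 - q_N - (1/2)(q_E) = 0.
Rearranging gives the reaction functions q_E = (266 - (1/2)q_N) and q_N = (270 - (1/2)q_E).
Solving the pair: q_E = 524/3, q_N = 548/3.
Price P = 446 - (1/2)·(1072/3) = 802/3.
Ember's profit: (802/3 - 180)·(524/3) = 15254.2222.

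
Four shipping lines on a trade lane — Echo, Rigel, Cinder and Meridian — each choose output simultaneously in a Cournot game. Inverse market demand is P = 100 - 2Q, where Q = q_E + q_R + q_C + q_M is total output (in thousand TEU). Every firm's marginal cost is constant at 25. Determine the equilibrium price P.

40

Each firm earns π_i = (100 - 2Q)q_i - 25q_i.
First-order condition (treating rivals' output as given): 75 - 4q_i - 2·Σ_{j≠i} q_j = 0.
With identical firms every q_j equals q_i, so Σ_{j≠i} q_j = 3q_i and 75 = 10q_i, giving q_i = 15/2.
Total output Q = 30, so price P = 100 - 2·30 = 40.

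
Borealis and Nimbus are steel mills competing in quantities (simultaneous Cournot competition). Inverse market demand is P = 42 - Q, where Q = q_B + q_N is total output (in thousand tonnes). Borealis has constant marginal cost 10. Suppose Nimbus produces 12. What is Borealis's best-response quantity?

10

With the rival's output fixed at 12, Borealis's profit is π_B = (42 - 12 - q_B)q_B - (10q_B) = (30 - q_B)q_B - (10q_B).
∂π_B/∂q_B = 20 - 2q_B = 0, so q_B = 10.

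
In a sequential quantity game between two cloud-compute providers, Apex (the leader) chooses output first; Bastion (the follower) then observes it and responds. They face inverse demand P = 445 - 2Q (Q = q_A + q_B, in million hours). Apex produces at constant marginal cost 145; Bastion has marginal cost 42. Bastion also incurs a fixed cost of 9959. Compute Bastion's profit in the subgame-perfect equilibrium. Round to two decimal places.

The follower Bastion best-responds to any q_A: π_B = (445 - 2Q)q_B - 42q_B.
Follower FOC: 403 - 2q_A - 4q_B = 0, so q_B(q_A) = (403 - 2q_A)/4.
The leader anticipates this reaction. Substituting into P = 445 - 2Q gives P = 487/2 - q_A, so π_A = (487/2 - q_A)q_A - 145q_A.
The leader's first-order condition 197/2 - 2q_A = 0 yields q_A = 197/4.
Then q_B = (403 - 2·(197/4))/4 = 609/8.
Price P = 445 - 2·(1003/8) = 777/4.
Bastion's profit: (777/4 - 42)·(609/8) - 9959 = 1631.0313.

1631.03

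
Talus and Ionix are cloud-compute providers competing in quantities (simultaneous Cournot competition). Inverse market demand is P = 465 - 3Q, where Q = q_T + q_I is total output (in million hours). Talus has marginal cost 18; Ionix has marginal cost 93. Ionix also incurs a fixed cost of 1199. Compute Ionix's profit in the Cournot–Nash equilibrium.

2068

Talus's profit: π_T = (465 - 3Q)q_T - (18q_T). Setting ∂π_T/∂q_T = 0: 447 - 6q_T - 3(q_I) = 0.
Ionix's profit: π_I = (465 - 3Q)q_I - (93q_I). Setting ∂π_I/∂q_I = 0: 372 - 6q_I - 3(q_T) = 0.
Best responses: q_T = (447 - 3q_I)/6, q_I = (372 - 3q_T)/6.
Substituting one into the other gives q_T = 58 and q_I = 33.
Price P = 465 - 3·91 = 192.
Ionix's profit: (192 - 93)·33 - 1199 = 2068.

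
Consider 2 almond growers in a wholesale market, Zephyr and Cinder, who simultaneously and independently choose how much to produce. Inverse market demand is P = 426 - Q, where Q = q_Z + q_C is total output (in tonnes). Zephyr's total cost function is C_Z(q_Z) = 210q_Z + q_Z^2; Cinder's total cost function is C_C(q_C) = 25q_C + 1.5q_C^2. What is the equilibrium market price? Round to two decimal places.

317.21

Zephyr's profit: π_Z = (426 - Q)q_Z - (210q_Z + q_Z²). Setting ∂π_Z/∂q_Z = 0: 216 - 4q_Z - (q_C) = 0.
Cinder's profit: π_C = (426 - Q)q_C - (25q_C + (3/2)q_C²). Setting ∂π_C/∂q_C = 0: 401 - 5q_C - (q_Z) = 0.
Rearranging gives the reaction functions q_Z = (216 - q_C)/4 and q_C = (401 - q_Z)/5.
Solving the pair: q_Z = 679/19, q_C = 1388/19.
Total output Q = 108.7895, so price P = 426 - 108.7895 = 317.2105.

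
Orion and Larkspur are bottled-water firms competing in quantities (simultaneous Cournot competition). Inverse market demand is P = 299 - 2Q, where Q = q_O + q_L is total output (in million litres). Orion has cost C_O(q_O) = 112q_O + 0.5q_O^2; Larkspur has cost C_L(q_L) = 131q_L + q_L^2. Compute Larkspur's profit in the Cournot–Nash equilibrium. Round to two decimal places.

Orion's profit: π_O = (299 - 2Q)q_O - (112q_O + (1/2)q_O²). Setting ∂π_O/∂q_O = 0: 187 - 5q_O - 2(q_L) = 0.
Larkspur's profit: π_L = (299 - 2Q)q_L - (131q_L + q_L²). Setting ∂π_L/∂q_L = 0: 168 - 6q_L - 2(q_O) = 0.
Rearranging gives the reaction functions q_O = (187 - 2q_L)/5 and q_L = (168 - 2q_O)/6.
Substituting one into the other gives q_O = 393/13 and q_L = 233/13.
Price P = 299 - 2·(626/13) = 202.6923.
Larkspur's profit: 202.6923·(233/13) - 131·(233/13) - (233/13)² = 963.7101.

963.71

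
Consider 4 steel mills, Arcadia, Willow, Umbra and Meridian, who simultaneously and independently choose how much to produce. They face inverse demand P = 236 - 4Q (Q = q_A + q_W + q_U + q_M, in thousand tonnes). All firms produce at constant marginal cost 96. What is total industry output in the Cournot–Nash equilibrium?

Each firm earns π_i = (236 - 4Q)q_i - 96q_i.
First-order condition (treating rivals' output as given): 140 - 8q_i - 4·Σ_{j≠i} q_j = 0.
With identical firms every q_j equals q_i, so Σ_{j≠i} q_j = 3q_i and 140 = 20q_i, giving q_i = 7.
Total output Q = 7 + 7 + 7 + 7 = 28.

28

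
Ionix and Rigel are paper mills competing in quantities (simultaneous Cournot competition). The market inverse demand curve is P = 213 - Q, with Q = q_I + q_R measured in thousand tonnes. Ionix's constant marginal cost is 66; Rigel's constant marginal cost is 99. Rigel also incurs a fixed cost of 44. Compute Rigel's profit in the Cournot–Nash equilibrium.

685

Ionix's profit: π_I = (213 - Q)q_I - (66q_I). Setting ∂π_I/∂q_I = 0: 147 - 2q_I - (q_R) = 0.
Rigel's profit: π_R = (213 - Q)q_R - (99q_R). Setting ∂π_R/∂q_R = 0: 114 - 2q_R - (q_I) = 0.
Best responses: q_I = (147 - q_R)/2, q_R = (114 - q_I)/2.
Solving the pair: q_I = 60, q_R = 27.
Price P = 213 - 87 = 126.
Rigel's profit: (126 - 99)·27 - 44 = 685.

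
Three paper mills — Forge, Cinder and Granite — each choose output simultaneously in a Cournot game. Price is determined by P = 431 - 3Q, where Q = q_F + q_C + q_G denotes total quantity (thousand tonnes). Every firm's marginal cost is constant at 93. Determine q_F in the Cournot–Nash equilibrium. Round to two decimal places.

A representative firm's profit is π_i = q_i(431 - 3Q) - 93q_i.
Setting ∂π_i/∂q_i = 0 with rivals' quantities fixed: 338 - 6q_i - 3·Σ_{j≠i} q_j = 0.
By symmetry each firm produces the same amount; substituting Σ_{j≠i} q_j = 2q_i yields q_i = 338/12 = 169/6.

28.17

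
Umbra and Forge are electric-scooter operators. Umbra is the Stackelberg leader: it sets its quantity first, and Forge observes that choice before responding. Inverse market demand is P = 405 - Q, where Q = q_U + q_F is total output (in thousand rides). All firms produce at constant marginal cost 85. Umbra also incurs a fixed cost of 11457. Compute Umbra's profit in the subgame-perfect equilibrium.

1343

Solve by backward induction. Given q_U, the follower Forge maximises π_F = (405 - q_U - q_F)q_F - 85q_F.
∂π_F/∂q_F = 320 - q_U - 2q_F = 0 gives the reaction function q_F = (320 - q_U)/2.
The leader anticipates this reaction. Substituting into P = 405 - Q gives P = 245 - (1/2)q_U, so π_U = (245 - (1/2)q_U)q_U - 85q_U.
Maximising: ∂π_U/∂q_U = 160 - q_U = 0, giving q_U = 160.
Then q_F = (320 - 160)/2 = 80.
Price P = 405 - 240 = 165.
Umbra's profit: (165 - 85)·160 - 11457 = 1343.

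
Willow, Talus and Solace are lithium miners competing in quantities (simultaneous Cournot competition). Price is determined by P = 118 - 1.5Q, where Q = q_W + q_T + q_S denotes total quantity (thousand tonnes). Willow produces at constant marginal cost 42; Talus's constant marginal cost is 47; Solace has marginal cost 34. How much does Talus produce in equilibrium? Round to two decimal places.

8.83

Willow's profit: π_W = (118 - 1.5Q)q_W - (42q_W). Setting ∂π_W/∂q_W = 0: 76 - 3q_W - (3/2)(q_T + q_S) = 0.
Talus's profit: π_T = (118 - 1.5Q)q_T - (47q_T). Setting ∂π_T/∂q_T = 0: 71 - 3q_T - (3/2)(q_W + q_S) = 0.
Solace's first-order condition: 84 - 3q_S - (3/2)(q_W + q_T) = 0.
Summing all 3 equations gives 231 − 6Q = 0, hence Q = 77/2.
Back-substituting: q_W = (76 − 231/4)/(3/2) = 73/6, q_T = (71 − 231/4)/(3/2) = 53/6, q_S = (84 − 231/4)/(3/2) = 35/2.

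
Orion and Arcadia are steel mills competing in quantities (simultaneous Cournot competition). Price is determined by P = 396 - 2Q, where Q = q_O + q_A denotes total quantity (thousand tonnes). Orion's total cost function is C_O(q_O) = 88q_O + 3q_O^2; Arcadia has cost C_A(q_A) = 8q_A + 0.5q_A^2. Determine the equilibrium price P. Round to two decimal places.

220.87

Orion's profit: π_O = (396 - 2Q)q_O - (88q_O + 3q_O²). Setting ∂π_O/∂q_O = 0: 308 - 10q_O - 2(q_A) = 0.
Arcadia's first-order condition: 388 - 5q_A - 2(q_O) = 0.
So q_O = (308 - 2q_A)/10 and q_A = (388 - 2q_O)/5.
Solving the pair: q_O = 382/23, q_A = 1632/23.
Total output Q = 87.5652, so price P = 396 - 2·87.5652 = 220.8696.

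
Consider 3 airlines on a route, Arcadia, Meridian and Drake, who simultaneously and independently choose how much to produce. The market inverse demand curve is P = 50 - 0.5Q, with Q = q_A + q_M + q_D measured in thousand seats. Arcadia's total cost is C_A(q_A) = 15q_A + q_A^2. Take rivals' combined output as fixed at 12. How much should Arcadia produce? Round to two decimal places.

With rivals' combined output fixed at 12, Arcadia's profit is π_A = (50 - (1/2)·12 - (1/2)q_A)q_A - (15q_A + q_A²) = (44 - (1/2)q_A)q_A - (15q_A + q_A²).
∂π_A/∂q_A = 29 - 3q_A = 0, so q_A = 29/3.

9.67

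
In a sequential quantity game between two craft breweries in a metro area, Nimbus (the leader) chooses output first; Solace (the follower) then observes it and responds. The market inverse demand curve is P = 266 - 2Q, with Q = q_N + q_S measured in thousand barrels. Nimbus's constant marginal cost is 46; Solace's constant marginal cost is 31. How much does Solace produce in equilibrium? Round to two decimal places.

Solve by backward induction. Given q_N, the follower Solace maximises π_S = (266 - 2q_N - 2q_S)q_S - 31q_S.
Follower FOC: 235 - 2q_N - 4q_S = 0, so q_S(q_N) = (235 - 2q_N)/4.
Nimbus substitutes q_S(q_N) into its own profit: π_N = q_N(266 - 2q_N - (235 - 2q_N)/2) - 46q_N = (297/2 - q_N)q_N - 46q_N.
The leader's first-order condition 205/2 - 2q_N = 0 yields q_N = 205/4.
Then q_S = (235 - 2·(205/4))/4 = 265/8.

33.13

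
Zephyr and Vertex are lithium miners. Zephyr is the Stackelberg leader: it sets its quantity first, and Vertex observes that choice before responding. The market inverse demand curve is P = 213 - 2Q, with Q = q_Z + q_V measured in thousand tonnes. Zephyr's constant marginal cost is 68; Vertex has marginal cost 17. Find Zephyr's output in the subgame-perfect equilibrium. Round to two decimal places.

Solve by backward induction. Given q_Z, the follower Vertex maximises π_V = (213 - 2q_Z - 2q_V)q_V - 17q_V.
Follower FOC: 196 - 2q_Z - 4q_V = 0, so q_V(q_Z) = (196 - 2q_Z)/4.
Zephyr substitutes q_V(q_Z) into its own profit: π_Z = q_Z(213 - 2q_Z - (196 - 2q_Z)/2) - 68q_Z = (115 - q_Z)q_Z - 68q_Z.
Maximising: ∂π_Z/∂q_Z = 47 - 2q_Z = 0, giving q_Z = 47/2.
Then q_V = (196 - 2·(47/2))/4 = 149/4.

23.50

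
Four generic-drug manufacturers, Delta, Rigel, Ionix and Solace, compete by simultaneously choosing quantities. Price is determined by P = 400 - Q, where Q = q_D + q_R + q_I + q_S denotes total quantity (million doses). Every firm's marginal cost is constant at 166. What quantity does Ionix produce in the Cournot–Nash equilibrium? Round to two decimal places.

Each firm earns π_i = (400 - Q)q_i - 166q_i.
Setting ∂π_i/∂q_i = 0 with rivals' quantities fixed: 234 - 2q_i - Σ_{j≠i} q_j = 0.
With identical firms every q_j equals q_i, so Σ_{j≠i} q_j = 3q_i and 234 = 5q_i, giving q_i = 234/5.

46.80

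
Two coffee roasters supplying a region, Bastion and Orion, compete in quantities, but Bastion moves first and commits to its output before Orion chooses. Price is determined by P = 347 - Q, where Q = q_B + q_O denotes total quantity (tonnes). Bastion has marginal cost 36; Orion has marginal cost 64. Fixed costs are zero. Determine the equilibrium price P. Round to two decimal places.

120.75

Solve by backward induction. Given q_B, the follower Orion maximises π_O = (347 - q_B - q_O)q_O - 64q_O.
Setting the follower's marginal profit to zero, 283 - q_B - 2q_O = 0, i.e. q_O = (283 - q_B)/2.
Bastion substitutes q_O(q_B) into its own profit: π_B = q_B(347 - q_B - (283 - q_B)/2) - 36q_B = (411/2 - (1/2)q_B)q_B - 36q_B.
Maximising: ∂π_B/∂q_B = 339/2 - q_B = 0, giving q_B = 339/2.
Then q_O = (283 - 339/2)/2 = 227/4.
Total output Q = 905/4, so price P = 347 - 905/4 = 483/4.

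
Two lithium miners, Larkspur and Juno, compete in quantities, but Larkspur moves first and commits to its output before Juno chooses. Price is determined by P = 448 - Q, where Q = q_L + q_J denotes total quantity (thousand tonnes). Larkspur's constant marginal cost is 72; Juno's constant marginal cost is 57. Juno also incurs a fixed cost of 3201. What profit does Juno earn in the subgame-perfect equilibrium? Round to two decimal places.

The follower Juno best-responds to any q_L: π_J = (448 - Q)q_J - 57q_J.
Setting the follower's marginal profit to zero, 391 - q_L - 2q_J = 0, i.e. q_J = (391 - q_L)/2.
The leader anticipates this reaction. Substituting into P = 448 - Q gives P = 505/2 - (1/2)q_L, so π_L = (505/2 - (1/2)q_L)q_L - 72q_L.
The leader's first-order condition 361/2 - q_L = 0 yields q_L = 361/2.
Then q_J = (391 - 361/2)/2 = 421/4.
Price P = 448 - 1143/4 = 649/4.
Juno's profit: (649/4 - 57)·(421/4) - 3201 = 7876.5625.

7876.56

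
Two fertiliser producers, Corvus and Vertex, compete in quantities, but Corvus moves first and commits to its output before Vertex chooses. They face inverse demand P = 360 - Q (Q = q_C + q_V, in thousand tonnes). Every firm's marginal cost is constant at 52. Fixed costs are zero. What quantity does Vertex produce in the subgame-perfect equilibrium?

The follower Vertex best-responds to any q_C: π_V = (360 - Q)q_V - 52q_V.
Setting the follower's marginal profit to zero, 308 - q_C - 2q_V = 0, i.e. q_V = (308 - q_C)/2.
Corvus substitutes q_V(q_C) into its own profit: π_C = q_C(360 - q_C - (308 - q_C)/2) - 52q_C = (206 - (1/2)q_C)q_C - 52q_C.
Leader FOC: 154 - q_C = 0, so q_C = 154.
Then q_V = (308 - 154)/2 = 77.

77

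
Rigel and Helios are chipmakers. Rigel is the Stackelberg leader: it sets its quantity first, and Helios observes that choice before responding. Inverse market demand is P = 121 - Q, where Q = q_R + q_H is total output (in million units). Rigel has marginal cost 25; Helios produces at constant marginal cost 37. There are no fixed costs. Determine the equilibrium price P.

The follower Helios best-responds to any q_R: π_H = (121 - Q)q_H - 37q_H.
∂π_H/∂q_H = 84 - q_R - 2q_H = 0 gives the reaction function q_H = (84 - q_R)/2.
The leader anticipates this reaction. Substituting into P = 121 - Q gives P = 79 - (1/2)q_R, so π_R = (79 - (1/2)q_R)q_R - 25q_R.
The leader's first-order condition 54 - q_R = 0 yields q_R = 54.
Then q_H = (84 - 54)/2 = 15.
Total output Q = 69, so price P = 121 - 69 = 52.

52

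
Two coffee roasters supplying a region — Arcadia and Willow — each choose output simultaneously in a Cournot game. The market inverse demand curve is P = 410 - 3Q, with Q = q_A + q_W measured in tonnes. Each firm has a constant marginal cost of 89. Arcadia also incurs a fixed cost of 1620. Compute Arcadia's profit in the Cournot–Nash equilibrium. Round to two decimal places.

2196.33

A representative firm's profit is π_i = q_i(410 - 3Q) - 89q_i.
First-order condition (treating rivals' output as given): 321 - 6q_i - 3q_j = 0.
With identical firms every q_j equals q_i, so q_j = q_i and 321 = 9q_i, giving q_i = 107/3.
Price P = 410 - 3·(214/3) = 196.
Arcadia's profit: (196 - 89)·(107/3) - 1620 = 2196.3333.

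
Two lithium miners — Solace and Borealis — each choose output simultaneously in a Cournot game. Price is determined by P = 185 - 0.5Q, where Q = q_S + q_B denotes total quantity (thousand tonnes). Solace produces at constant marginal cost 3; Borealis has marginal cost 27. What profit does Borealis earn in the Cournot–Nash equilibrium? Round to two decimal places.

Solace's profit: π_S = (185 - 0.5Q)q_S - (3q_S). Setting ∂π_S/∂q_S = 0: 182 - q_S - (1/2)(q_B) = 0.
Borealis's profit: π_B = (185 - 0.5Q)q_B - (27q_B). Setting ∂π_B/∂q_B = 0: 158 - q_B - (1/2)(q_S) = 0.
Best responses: q_S = (182 - (1/2)q_B), q_B = (158 - (1/2)q_S).
Solving the pair: q_S = 412/3, q_B = 268/3.
Price P = 185 - (1/2)·(680/3) = 215/3.
Borealis's profit: (215/3 - 27)·(268/3) = 3990.2222.

3990.22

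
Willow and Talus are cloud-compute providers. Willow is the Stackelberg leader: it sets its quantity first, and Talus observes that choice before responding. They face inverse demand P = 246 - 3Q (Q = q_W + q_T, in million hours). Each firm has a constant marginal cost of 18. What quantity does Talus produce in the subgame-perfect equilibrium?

19

Solve by backward induction. Given q_W, the follower Talus maximises π_T = (246 - 3q_W - 3q_T)q_T - 18q_T.
∂π_T/∂q_T = 228 - 3q_W - 6q_T = 0 gives the reaction function q_T = (228 - 3q_W)/6.
Willow substitutes q_T(q_W) into its own profit: π_W = q_W(246 - 3q_W - (228 - 3q_W)/2) - 18q_W = (132 - (3/2)q_W)q_W - 18q_W.
The leader's first-order condition 114 - 3q_W = 0 yields q_W = 38.
Then q_T = (228 - 3·38)/6 = 19.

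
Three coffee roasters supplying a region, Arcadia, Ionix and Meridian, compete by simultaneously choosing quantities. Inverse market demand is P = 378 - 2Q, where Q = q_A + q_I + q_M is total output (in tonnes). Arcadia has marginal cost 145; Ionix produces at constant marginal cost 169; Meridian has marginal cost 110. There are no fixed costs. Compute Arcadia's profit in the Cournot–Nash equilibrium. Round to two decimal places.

1540.13

Arcadia's profit: π_A = (378 - 2Q)q_A - (145q_A). Setting ∂π_A/∂q_A = 0: 233 - 4q_A - 2(q_I + q_M) = 0.
Ionix's profit: π_I = (378 - 2Q)q_I - (169q_I). Setting ∂π_I/∂q_I = 0: 209 - 4q_I - 2(q_A + q_M) = 0.
Meridian's profit: π_M = (378 - 2Q)q_M - (110q_M). Setting ∂π_M/∂q_M = 0: 268 - 4q_M - 2(q_A + q_I) = 0.
Adding the 3 conditions: 710 − 4Q − 4Q = 0, i.e. Q = 355/4.
Back-substituting: q_A = (233 − 355/2)/2 = 111/4, q_I = (209 − 355/2)/2 = 63/4, q_M = (268 − 355/2)/2 = 181/4.
Price P = 378 - 2·(355/4) = 401/2.
Arcadia's profit: (401/2 - 145)·(111/4) = 1540.1250.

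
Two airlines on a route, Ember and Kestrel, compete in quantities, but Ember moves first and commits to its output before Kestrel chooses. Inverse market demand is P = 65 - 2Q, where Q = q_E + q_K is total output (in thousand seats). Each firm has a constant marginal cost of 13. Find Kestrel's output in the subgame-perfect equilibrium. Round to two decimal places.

The follower Kestrel best-responds to any q_E: π_K = (65 - 2Q)q_K - 13q_K.
Follower FOC: 52 - 2q_E - 4q_K = 0, so q_K(q_E) = (52 - 2q_E)/4.
The leader anticipates this reaction. Substituting into P = 65 - 2Q gives P = 39 - q_E, so π_E = (39 - q_E)q_E - 13q_E.
Maximising: ∂π_E/∂q_E = 26 - 2q_E = 0, giving q_E = 13.
Then q_K = (52 - 2·13)/4 = 13/2.

6.50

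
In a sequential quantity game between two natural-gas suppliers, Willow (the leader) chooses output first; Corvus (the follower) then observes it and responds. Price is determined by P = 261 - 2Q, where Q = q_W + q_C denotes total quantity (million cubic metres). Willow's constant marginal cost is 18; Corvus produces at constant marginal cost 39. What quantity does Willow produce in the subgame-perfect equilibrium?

The follower Corvus best-responds to any q_W: π_C = (261 - 2Q)q_C - 39q_C.
Setting the follower's marginal profit to zero, 222 - 2q_W - 4q_C = 0, i.e. q_C = (222 - 2q_W)/4.
Willow substitutes q_C(q_W) into its own profit: π_W = q_W(261 - 2q_W - (222 - 2q_W)/2) - 18q_W = (150 - q_W)q_W - 18q_W.
Leader FOC: 132 - 2q_W = 0, so q_W = 66.
Then q_C = (222 - 2·66)/4 = 45/2.

66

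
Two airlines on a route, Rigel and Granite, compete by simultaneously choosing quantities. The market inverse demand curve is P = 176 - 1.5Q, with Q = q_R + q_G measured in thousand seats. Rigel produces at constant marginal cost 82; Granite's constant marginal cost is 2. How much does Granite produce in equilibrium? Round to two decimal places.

56.44

Rigel's profit: π_R = (176 - 1.5Q)q_R - (82q_R). Setting ∂π_R/∂q_R = 0: 94 - 3q_R - (3/2)(q_G) = 0.
Granite's first-order condition: 174 - 3q_G - (3/2)(q_R) = 0.
Rearranging gives the reaction functions q_R = (94 - (3/2)q_G)/3 and q_G = (174 - (3/2)q_R)/3.
Substituting one into the other gives q_R = 28/9 and q_G = 508/9.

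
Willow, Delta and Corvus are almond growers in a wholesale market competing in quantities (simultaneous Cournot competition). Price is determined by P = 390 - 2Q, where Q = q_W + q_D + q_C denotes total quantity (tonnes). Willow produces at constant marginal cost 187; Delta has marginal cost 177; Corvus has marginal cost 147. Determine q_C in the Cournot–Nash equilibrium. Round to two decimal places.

Willow's profit: π_W = (390 - 2Q)q_W - (187q_W). Setting ∂π_W/∂q_W = 0: 203 - 4q_W - 2(q_D + q_C) = 0.
Delta's profit: π_D = (390 - 2Q)q_D - (177q_D). Setting ∂π_D/∂q_D = 0: 213 - 4q_D - 2(q_W + q_C) = 0.
Corvus's profit: π_C = (390 - 2Q)q_C - (147q_C). Setting ∂π_C/∂q_C = 0: 243 - 4q_C - 2(q_W + q_D) = 0.
Adding the 3 first-order conditions: 659 − 8Q = 0, so Q = 659/8.
Back-substituting: q_W = (203 − 659/4)/2 = 153/8, q_D = (213 − 659/4)/2 = 193/8, q_C = (243 − 659/4)/2 = 313/8.

39.13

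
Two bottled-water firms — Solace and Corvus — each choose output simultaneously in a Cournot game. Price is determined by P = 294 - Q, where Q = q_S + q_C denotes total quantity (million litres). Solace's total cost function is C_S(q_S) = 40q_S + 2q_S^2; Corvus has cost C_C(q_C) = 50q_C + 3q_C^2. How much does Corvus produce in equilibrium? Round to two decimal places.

Solace's profit: π_S = (294 - Q)q_S - (40q_S + 2q_S²). Setting ∂π_S/∂q_S = 0: 254 - 6q_S - (q_C) = 0.
Corvus's first-order condition: 244 - 8q_C - (q_S) = 0.
So q_S = (254 - q_C)/6 and q_C = (244 - q_S)/8.
Substituting one into the other gives q_S = 1788/47 and q_C = 1210/47.

25.74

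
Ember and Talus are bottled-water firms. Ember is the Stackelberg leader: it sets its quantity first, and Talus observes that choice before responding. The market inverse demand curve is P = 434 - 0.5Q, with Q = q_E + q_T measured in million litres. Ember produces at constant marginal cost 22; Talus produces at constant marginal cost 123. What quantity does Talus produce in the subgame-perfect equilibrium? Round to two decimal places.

54.50

Solve by backward induction. Given q_E, the follower Talus maximises π_T = (434 - (1/2)q_E - (1/2)q_T)q_T - 123q_T.
Setting the follower's marginal profit to zero, 311 - (1/2)q_E - q_T = 0, i.e. q_T = (311 - (1/2)q_E).
Ember substitutes q_T(q_E) into its own profit: π_E = q_E(434 - (1/2)q_E - (311 - (1/2)q_E)/2) - 22q_E = (557/2 - (1/4)q_E)q_E - 22q_E.
Maximising: ∂π_E/∂q_E = 513/2 - (1/2)q_E = 0, giving q_E = 513.
Then q_T = (311 - (1/2)·513) = 109/2.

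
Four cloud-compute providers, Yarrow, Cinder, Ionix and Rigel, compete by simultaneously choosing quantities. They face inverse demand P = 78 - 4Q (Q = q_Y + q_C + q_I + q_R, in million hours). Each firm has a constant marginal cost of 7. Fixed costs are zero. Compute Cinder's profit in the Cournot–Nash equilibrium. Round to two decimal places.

50.41

Each firm earns π_i = (78 - 4Q)q_i - 7q_i.
Setting ∂π_i/∂q_i = 0 with rivals' quantities fixed: 71 - 8q_i - 4·Σ_{j≠i} q_j = 0.
By symmetry each firm produces the same amount; substituting Σ_{j≠i} q_j = 3q_i yields q_i = 71/20.
Price P = 78 - 4·(71/5) = 106/5.
Cinder's profit: (106/5 - 7)·(71/20) = 50.4100.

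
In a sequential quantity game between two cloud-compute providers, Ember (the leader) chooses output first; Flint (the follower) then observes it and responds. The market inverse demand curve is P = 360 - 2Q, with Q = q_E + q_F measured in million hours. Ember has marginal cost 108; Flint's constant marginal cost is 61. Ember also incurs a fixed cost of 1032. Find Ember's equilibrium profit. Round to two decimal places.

1594.56

The follower Flint best-responds to any q_E: π_F = (360 - 2Q)q_F - 61q_F.
Follower FOC: 299 - 2q_E - 4q_F = 0, so q_F(q_E) = (299 - 2q_E)/4.
The leader anticipates this reaction. Substituting into P = 360 - 2Q gives P = 421/2 - q_E, so π_E = (421/2 - q_E)q_E - 108q_E.
Leader FOC: 205/2 - 2q_E = 0, so q_E = 205/4.
Then q_F = (299 - 2·(205/4))/4 = 393/8.
Price P = 360 - 2·(803/8) = 637/4.
Ember's profit: (637/4 - 108)·(205/4) - 1032 = 1594.5625.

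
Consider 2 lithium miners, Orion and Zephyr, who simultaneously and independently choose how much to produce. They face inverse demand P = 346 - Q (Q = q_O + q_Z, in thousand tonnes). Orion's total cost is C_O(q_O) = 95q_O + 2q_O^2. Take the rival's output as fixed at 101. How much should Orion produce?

With the rival's output fixed at 101, Orion's profit is π_O = (346 - 101 - q_O)q_O - (95q_O + 2q_O²) = (245 - q_O)q_O - (95q_O + 2q_O²).
∂π_O/∂q_O = 150 - 6q_O = 0, so q_O = 25.

25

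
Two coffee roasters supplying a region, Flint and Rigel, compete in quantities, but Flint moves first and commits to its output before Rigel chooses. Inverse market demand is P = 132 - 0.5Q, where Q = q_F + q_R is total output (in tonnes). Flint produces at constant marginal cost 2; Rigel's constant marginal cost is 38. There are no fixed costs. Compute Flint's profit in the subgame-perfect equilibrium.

The follower Rigel best-responds to any q_F: π_R = (132 - 0.5Q)q_R - 38q_R.
Setting the follower's marginal profit to zero, 94 - (1/2)q_F - q_R = 0, i.e. q_R = (94 - (1/2)q_F).
The leader anticipates this reaction. Substituting into P = 132 - 0.5Q gives P = 85 - (1/4)q_F, so π_F = (85 - (1/4)q_F)q_F - 2q_F.
Maximising: ∂π_F/∂q_F = 83 - (1/2)q_F = 0, giving q_F = 166.
Then q_R = (94 - (1/2)·166) = 11.
Price P = 132 - (1/2)·177 = 87/2.
Flint's profit: (87/2 - 2)·166 = 6889.

6889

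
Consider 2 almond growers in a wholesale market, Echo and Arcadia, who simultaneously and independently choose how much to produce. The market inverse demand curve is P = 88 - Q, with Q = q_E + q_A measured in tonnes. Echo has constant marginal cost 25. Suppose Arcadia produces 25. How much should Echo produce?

19

With the rival's output fixed at 25, Echo's profit is π_E = (88 - 25 - q_E)q_E - (25q_E) = (63 - q_E)q_E - (25q_E).
∂π_E/∂q_E = 38 - 2q_E = 0, so q_E = 19.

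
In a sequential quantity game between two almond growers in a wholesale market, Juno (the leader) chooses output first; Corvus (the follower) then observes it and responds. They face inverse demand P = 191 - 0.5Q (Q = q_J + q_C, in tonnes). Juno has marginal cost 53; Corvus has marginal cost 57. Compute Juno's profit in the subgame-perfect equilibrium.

5041

Solve by backward induction. Given q_J, the follower Corvus maximises π_C = (191 - (1/2)q_J - (1/2)q_C)q_C - 57q_C.
Setting the follower's marginal profit to zero, 134 - (1/2)q_J - q_C = 0, i.e. q_C = (134 - (1/2)q_J).
The leader anticipates this reaction. Substituting into P = 191 - 0.5Q gives P = 124 - (1/4)q_J, so π_J = (124 - (1/4)q_J)q_J - 53q_J.
The leader's first-order condition 71 - (1/2)q_J = 0 yields q_J = 142.
Then q_C = (134 - (1/2)·142) = 63.
Price P = 191 - (1/2)·205 = 177/2.
Juno's profit: (177/2 - 53)·142 = 5041.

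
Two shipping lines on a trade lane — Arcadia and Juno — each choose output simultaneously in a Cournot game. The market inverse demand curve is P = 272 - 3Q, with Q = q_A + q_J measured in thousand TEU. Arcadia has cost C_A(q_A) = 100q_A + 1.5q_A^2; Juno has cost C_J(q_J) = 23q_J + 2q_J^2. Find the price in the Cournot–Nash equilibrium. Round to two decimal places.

Arcadia's profit: π_A = (272 - 3Q)q_A - (100q_A + (3/2)q_A²). Setting ∂π_A/∂q_A = 0: 172 - 9q_A - 3(q_J) = 0.
Juno's first-order condition: 249 - 10q_J - 3(q_A) = 0.
So q_A = (172 - 3q_J)/9 and q_J = (249 - 3q_A)/10.
Solving the pair: q_A = 973/81, q_J = 575/27.
Total output Q = 33.3086, so price P = 272 - 3·33.3086 = 172.0741.

172.07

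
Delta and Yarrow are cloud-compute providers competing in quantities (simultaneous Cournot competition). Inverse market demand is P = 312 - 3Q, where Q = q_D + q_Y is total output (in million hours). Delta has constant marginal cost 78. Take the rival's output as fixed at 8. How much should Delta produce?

35

With the rival's output fixed at 8, Delta's profit is π_D = (312 - 3·8 - 3q_D)q_D - (78q_D) = (288 - 3q_D)q_D - (78q_D).
∂π_D/∂q_D = 210 - 6q_D = 0, so q_D = 35.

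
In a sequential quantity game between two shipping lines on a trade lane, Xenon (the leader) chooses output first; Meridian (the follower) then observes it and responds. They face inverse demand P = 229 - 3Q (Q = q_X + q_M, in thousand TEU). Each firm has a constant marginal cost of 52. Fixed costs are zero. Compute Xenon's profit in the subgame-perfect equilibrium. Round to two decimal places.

Solve by backward induction. Given q_X, the follower Meridian maximises π_M = (229 - 3q_X - 3q_M)q_M - 52q_M.
∂π_M/∂q_M = 177 - 3q_X - 6q_M = 0 gives the reaction function q_M = (177 - 3q_X)/6.
Xenon substitutes q_M(q_X) into its own profit: π_X = q_X(229 - 3q_X - (177 - 3q_X)/2) - 52q_X = (281/2 - (3/2)q_X)q_X - 52q_X.
The leader's first-order condition 177/2 - 3q_X = 0 yields q_X = 59/2.
Then q_M = (177 - 3·(59/2))/6 = 59/4.
Price P = 229 - 3·(177/4) = 385/4.
Xenon's profit: (385/4 - 52)·(59/2) = 1305.3750.

1305.38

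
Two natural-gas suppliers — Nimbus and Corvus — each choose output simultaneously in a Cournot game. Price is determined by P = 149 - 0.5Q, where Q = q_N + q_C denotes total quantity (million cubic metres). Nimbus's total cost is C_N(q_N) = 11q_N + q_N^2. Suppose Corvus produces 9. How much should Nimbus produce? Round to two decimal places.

44.50

With the rival's output fixed at 9, Nimbus's profit is π_N = (149 - (1/2)·9 - (1/2)q_N)q_N - (11q_N + q_N²) = (289/2 - (1/2)q_N)q_N - (11q_N + q_N²).
∂π_N/∂q_N = 267/2 - 3q_N = 0, so q_N = 89/2.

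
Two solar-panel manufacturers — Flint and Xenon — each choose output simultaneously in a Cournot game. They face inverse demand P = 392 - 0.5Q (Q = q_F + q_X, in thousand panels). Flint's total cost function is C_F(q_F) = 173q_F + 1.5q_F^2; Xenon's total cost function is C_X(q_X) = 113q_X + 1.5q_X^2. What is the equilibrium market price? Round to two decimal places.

Flint's profit: π_F = (392 - 0.5Q)q_F - (173q_F + (3/2)q_F²). Setting ∂π_F/∂q_F = 0: 219 - 4q_F - (1/2)(q_X) = 0.
Xenon's first-order condition: 279 - 4q_X - (1/2)(q_F) = 0.
Rearranging gives the reaction functions q_F = (219 - (1/2)q_X)/4 and q_X = (279 - (1/2)q_F)/4.
Substituting one into the other gives q_F = 982/21 and q_X = 1342/21.
Total output Q = 332/3, so price P = 392 - (1/2)·(332/3) = 1010/3.

336.67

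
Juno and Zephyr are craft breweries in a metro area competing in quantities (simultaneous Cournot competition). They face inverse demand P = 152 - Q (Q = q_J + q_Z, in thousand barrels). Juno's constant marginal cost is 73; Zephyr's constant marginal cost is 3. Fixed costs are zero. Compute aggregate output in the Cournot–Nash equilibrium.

76

Juno's profit: π_J = (152 - Q)q_J - (73q_J). Setting ∂π_J/∂q_J = 0: 79 - 2q_J - (q_Z) = 0.
Zephyr's first-order condition: 149 - 2q_Z - (q_J) = 0.
So q_J = (79 - q_Z)/2 and q_Z = (149 - q_J)/2.
Solving the pair: q_J = 3, q_Z = 73.
Total output Q = 3 + 73 = 76.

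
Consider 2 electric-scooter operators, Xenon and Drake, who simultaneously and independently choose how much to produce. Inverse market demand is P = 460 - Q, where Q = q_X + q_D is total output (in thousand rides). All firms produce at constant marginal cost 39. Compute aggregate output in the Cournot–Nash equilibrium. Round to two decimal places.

280.67

A representative firm's profit is π_i = q_i(460 - Q) - 39q_i.
Setting ∂π_i/∂q_i = 0 with rivals' quantities fixed: 421 - 2q_i - q_j = 0.
With identical firms every q_j equals q_i, so q_j = q_i and 421 = 3q_i, giving q_i = 421/3.
Total output Q = 421/3 + 421/3 = 842/3.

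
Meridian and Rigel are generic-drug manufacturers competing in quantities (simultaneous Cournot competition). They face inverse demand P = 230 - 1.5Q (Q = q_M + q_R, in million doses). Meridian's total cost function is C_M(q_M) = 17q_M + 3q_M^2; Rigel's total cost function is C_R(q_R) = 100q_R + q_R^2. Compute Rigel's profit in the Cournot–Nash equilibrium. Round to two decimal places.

Meridian's profit: π_M = (230 - 1.5Q)q_M - (17q_M + 3q_M²). Setting ∂π_M/∂q_M = 0: 213 - 9q_M - (3/2)(q_R) = 0.
Rigel's profit: π_R = (230 - 1.5Q)q_R - (100q_R + q_R²). Setting ∂π_R/∂q_R = 0: 130 - 5q_R - (3/2)(q_M) = 0.
Rearranging gives the reaction functions q_M = (213 - (3/2)q_R)/9 and q_R = (130 - (3/2)q_M)/5.
Solving the pair: q_M = 1160/57, q_R = 378/19.
Price P = 230 - (3/2)·40.2456 = 169.6316.
Rigel's profit: 169.6316·(378/19) - 100·(378/19) - (378/19)² = 989.5014.

989.50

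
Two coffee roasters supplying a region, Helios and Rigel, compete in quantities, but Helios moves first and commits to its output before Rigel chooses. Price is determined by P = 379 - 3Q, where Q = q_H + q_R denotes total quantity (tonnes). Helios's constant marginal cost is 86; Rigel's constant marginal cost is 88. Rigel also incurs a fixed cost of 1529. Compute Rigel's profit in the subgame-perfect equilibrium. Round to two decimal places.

187.02

Solve by backward induction. Given q_H, the follower Rigel maximises π_R = (379 - 3q_H - 3q_R)q_R - 88q_R.
Setting the follower's marginal profit to zero, 291 - 3q_H - 6q_R = 0, i.e. q_R = (291 - 3q_H)/6.
The leader anticipates this reaction. Substituting into P = 379 - 3Q gives P = 467/2 - (3/2)q_H, so π_H = (467/2 - (3/2)q_H)q_H - 86q_H.
The leader's first-order condition 295/2 - 3q_H = 0 yields q_H = 295/6.
Then q_R = (291 - 3·(295/6))/6 = 287/12.
Price P = 379 - 3·(877/12) = 639/4.
Rigel's profit: (639/4 - 88)·(287/12) - 1529 = 187.0208.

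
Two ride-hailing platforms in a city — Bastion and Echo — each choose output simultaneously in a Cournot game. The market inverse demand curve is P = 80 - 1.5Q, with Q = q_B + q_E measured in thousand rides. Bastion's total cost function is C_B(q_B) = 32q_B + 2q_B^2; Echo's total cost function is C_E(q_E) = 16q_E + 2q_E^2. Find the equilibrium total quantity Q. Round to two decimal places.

Bastion's profit: π_B = (80 - 1.5Q)q_B - (32q_B + 2q_B²). Setting ∂π_B/∂q_B = 0: 48 - 7q_B - (3/2)(q_E) = 0.
Echo's profit: π_E = (80 - 1.5Q)q_E - (16q_E + 2q_E²). Setting ∂π_E/∂q_E = 0: 64 - 7q_E - (3/2)(q_B) = 0.
So q_B = (48 - (3/2)q_E)/7 and q_E = (64 - (3/2)q_B)/7.
Substituting one into the other gives q_B = 960/187 and q_E = 1504/187.
Total output Q = 960/187 + 1504/187 = 224/17.

13.18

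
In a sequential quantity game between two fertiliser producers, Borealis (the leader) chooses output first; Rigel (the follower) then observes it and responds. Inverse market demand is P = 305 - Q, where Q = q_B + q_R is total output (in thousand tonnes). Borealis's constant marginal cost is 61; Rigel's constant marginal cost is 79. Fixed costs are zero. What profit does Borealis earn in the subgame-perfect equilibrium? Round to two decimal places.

The follower Rigel best-responds to any q_B: π_R = (305 - Q)q_R - 79q_R.
∂π_R/∂q_R = 226 - q_B - 2q_R = 0 gives the reaction function q_R = (226 - q_B)/2.
The leader anticipates this reaction. Substituting into P = 305 - Q gives P = 192 - (1/2)q_B, so π_B = (192 - (1/2)q_B)q_B - 61q_B.
Leader FOC: 131 - q_B = 0, so q_B = 131.
Then q_R = (226 - 131)/2 = 95/2.
Price P = 305 - 357/2 = 253/2.
Borealis's profit: (253/2 - 61)·131 = 8580.5000.

8580.50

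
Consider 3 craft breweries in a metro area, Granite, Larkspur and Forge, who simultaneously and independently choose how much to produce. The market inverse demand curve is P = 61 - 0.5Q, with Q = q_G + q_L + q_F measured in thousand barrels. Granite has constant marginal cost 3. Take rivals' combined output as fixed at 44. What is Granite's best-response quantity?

With rivals' combined output fixed at 44, Granite's profit is π_G = (61 - (1/2)·44 - (1/2)q_G)q_G - (3q_G) = (39 - (1/2)q_G)q_G - (3q_G).
∂π_G/∂q_G = 36 - q_G = 0, so q_G = 36.

36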